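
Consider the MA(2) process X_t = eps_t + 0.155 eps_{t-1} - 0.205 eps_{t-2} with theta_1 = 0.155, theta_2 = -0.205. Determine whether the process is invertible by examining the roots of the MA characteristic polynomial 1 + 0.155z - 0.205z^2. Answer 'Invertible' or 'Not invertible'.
\text{Invertible}

The MA(q) characteristic polynomial is P(z) = 1 + 0.155z - 0.205z^2.
Invertibility requires all roots to lie outside the unit circle, i.e. |z| > 1 for every root.
Set 1 + (0.155) z + (-0.205) z^2 = 0, i.e. a z^2 + b z + c = 0 with a = -0.205, b = 0.155, c = 1.
Discriminant D = b^2 - 4ac = (0.155)^2 - 4*(-0.205)*1 = 0.024025 - (-0.82) = 0.844025.
D >= 0, so the roots are real: z = (-b +/- sqrt(D)) / (2a) = (-0.155 +/- 0.918708) / (-0.41).
  z_1 = (-0.155 + 0.918708) / (-0.41) = -1.8627,   |z_1| = 1.8627.
  z_2 = (-0.155 - 0.918708) / (-0.41) = 2.6188,   |z_2| = 2.6188.
Moduli of all roots: 1.8627, 2.6188.
All moduli strictly greater than 1? Yes.
Verdict: Invertible.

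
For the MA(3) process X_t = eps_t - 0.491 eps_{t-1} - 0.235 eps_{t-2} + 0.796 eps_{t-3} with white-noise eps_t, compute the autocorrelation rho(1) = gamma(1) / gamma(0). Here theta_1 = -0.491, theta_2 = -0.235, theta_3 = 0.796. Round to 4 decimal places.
\rho(1) = -0.2916

For an MA(q) process with theta_0 = 1, the autocovariance is
  gamma(k) = sigma^2 * sum_{i=0..q-k} theta_i * theta_{i+k},
and rho(k) = gamma(k) / gamma(0). Sigma^2 cancels.
  numerator   = (1)*(-0.491) + (-0.491)*(-0.235) + (-0.235)*(0.796) = -0.562675.
  denominator = (1)^2 + (-0.491)^2 + (-0.235)^2 + (0.796)^2 = 1.929922.
  rho(1) = -0.562675 / 1.929922 = -0.2916.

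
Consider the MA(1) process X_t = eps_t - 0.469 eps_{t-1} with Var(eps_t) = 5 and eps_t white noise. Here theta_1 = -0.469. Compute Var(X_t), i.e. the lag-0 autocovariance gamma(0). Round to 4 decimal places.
\gamma(0) = 6.0998

For an MA(q) process X_t = eps_t + sum_i theta_i eps_{t-i} with
Var(eps_t) = sigma^2, the variance is
  gamma(0) = sigma^2 * (1 + sum_i theta_i^2).
  sum_i theta_i^2 = (-0.469)^2 = 0.219961.
  gamma(0) = 5 * (1 + 0.219961) = 5 * 1.219961 = 6.099805, which rounds to 6.0998.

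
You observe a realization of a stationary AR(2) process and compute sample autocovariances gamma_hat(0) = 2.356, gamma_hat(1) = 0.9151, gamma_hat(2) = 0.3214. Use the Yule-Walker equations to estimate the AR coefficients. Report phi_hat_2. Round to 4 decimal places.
\hat\phi_{2} = -0.0170

The Yule-Walker equations for an AR(p) process read, in matrix form,
  Gamma_p phi = r_p,   with   (Gamma_p)_{ij} = gamma(|i - j|),
                       (r_p)_i = gamma(i),   i,j = 1..p.
Substitute the sample gammas (Toeplitz matrix and right-hand side of size 2):
  Gamma_p = [[2.356, 0.9151], [0.9151, 2.356]]
  r_p     = [0.9151, 0.3214]
Written out:
  2.356 phi_1 + 0.9151 phi_2 = 0.9151
  0.9151 phi_1 + 2.356 phi_2 = 0.3214
Solve by Cramer's rule:
  det = gamma(0)^2 - gamma(1)^2 = (2.356)^2 - (0.9151)^2 = 5.550736 - 0.83740801 = 4.71332799
  phi_hat_1 = [gamma(1) gamma(0) - gamma(1) gamma(2)] / det = [(0.9151)(2.356) - (0.9151)(0.3214)] / 4.71332799 = 1.86186246 / 4.71332799 = 0.395
  phi_hat_2 = [gamma(0) gamma(2) - gamma(1)^2] / det = [(2.356)(0.3214) - (0.9151)^2] / 4.71332799 = -0.08018961 / 4.71332799 = -0.017
So phi_hat = [0.3950, -0.0170].
Therefore phi_hat_2 = -0.0170.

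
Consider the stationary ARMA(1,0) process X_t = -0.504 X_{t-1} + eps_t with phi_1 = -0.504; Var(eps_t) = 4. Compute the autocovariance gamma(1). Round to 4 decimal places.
\gamma(1) = -2.7025

Multiply the model equation by X_{t-k} and take expectations. With theta_0 = psi_0 = 1 and psi_j the MA(infinity) weights, this gives
  gamma(k) - sum_i phi_i gamma(k-i) = c_k,
  c_k = sigma^2 * sum_{j=k..q} theta_j psi_{j-k}   (c_k = 0 for k > q),
using gamma(-m) = gamma(m).
Pure AR (q = 0): c_0 = sigma^2 = 4, c_k = 0 for k >= 1.
Equations for k = 0 and k = 1 (AR order 1):
  gamma(0) = phi_1 gamma(1) + c_0
  gamma(1) = phi_1 gamma(0) + c_1
Substituting the second into the first: gamma(0) (1 - phi_1^2) = c_0 + phi_1 c_1, so
  gamma(0) = c_0 / (1 - phi_1^2) = 4 / (1 - (-0.504)^2) = 4 / 0.745984 = 5.362045.
  gamma(1) = phi_1 gamma(0) = (-0.504)(5.362045) = -2.702471.
Therefore gamma(1) = -2.7025 (to 4 decimal places).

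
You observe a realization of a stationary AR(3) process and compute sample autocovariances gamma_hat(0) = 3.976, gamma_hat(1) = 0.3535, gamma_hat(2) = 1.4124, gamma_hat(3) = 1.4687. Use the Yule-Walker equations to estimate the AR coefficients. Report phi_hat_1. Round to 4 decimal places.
\hat\phi_{1} = -0.0700

The Yule-Walker equations for an AR(p) process read, in matrix form,
  Gamma_p phi = r_p,   with   (Gamma_p)_{ij} = gamma(|i - j|),
                       (r_p)_i = gamma(i),   i,j = 1..p.
Substitute the sample gammas (Toeplitz matrix and right-hand side of size 3):
  Gamma_p = [[3.976, 0.3535, 1.4124], [0.3535, 3.976, 0.3535], [1.4124, 0.3535, 3.976]]
  r_p     = [0.3535, 1.4124, 1.4687]
Written out (R1..R3):
  (R1) 3.976 phi_1 + 0.3535 phi_2 + 1.4124 phi_3 = 0.3535
  (R2) 0.3535 phi_1 + 3.976 phi_2 + 0.3535 phi_3 = 1.4124
  (R3) 1.4124 phi_1 + 0.3535 phi_2 + 3.976 phi_3 = 1.4687
Gaussian elimination:
  R2 <- R2 - (0.3535/3.976) R1 = R2 - (0.088908) R1:  3.944571 phi_2 + 0.227926 phi_3 = 1.380971
  R3 <- R3 - (1.4124/3.976) R1 = R3 - (0.355231) R1:  0.227926 phi_2 + 3.474271 phi_3 = 1.343126
  R3 <- R3 - (0.227926/3.944571) R2 = R3 - (0.057782) R2:  3.461101 phi_3 = 1.26333
Back-substitution:
  phi_hat_3 = 1.26333 / 3.461101 = 0.365008
  phi_hat_2 = (1.380971 - (0.227926)(0.365008)) / 3.944571 = 0.329003
  phi_hat_1 = (0.3535 - (0.3535)(0.329003) - (1.4124)(0.365008)) / 3.976 = -0.070005
So phi_hat = [-0.0700, 0.3290, 0.3650].
Therefore phi_hat_1 = -0.0700.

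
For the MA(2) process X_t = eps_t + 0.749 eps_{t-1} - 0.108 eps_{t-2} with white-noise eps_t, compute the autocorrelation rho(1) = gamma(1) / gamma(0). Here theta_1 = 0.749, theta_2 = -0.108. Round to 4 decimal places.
\rho(1) = 0.4248

For an MA(q) process with theta_0 = 1, the autocovariance is
  gamma(k) = sigma^2 * sum_{i=0..q-k} theta_i * theta_{i+k},
and rho(k) = gamma(k) / gamma(0). Sigma^2 cancels.
  numerator   = (1)*(0.749) + (0.749)*(-0.108) = 0.668108.
  denominator = (1)^2 + (0.749)^2 + (-0.108)^2 = 1.572665.
  rho(1) = 0.668108 / 1.572665 = 0.4248.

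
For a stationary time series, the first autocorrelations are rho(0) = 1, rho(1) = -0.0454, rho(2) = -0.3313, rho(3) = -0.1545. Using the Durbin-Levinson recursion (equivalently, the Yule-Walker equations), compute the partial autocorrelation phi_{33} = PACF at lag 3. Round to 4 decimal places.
\phi_{33} = -0.2140

The PACF at lag k is phi_{kk}, the last component of the solution
to the Yule-Walker system G_k phi = r_k where
  (G_k)_{ij} = rho(|i - j|), (r_k)_i = rho(i), i,j = 1..k.
Equivalently, Durbin-Levinson gives phi_{kk} iteratively:
  phi_{11} = rho(1)
  phi_{kk} = [rho(k) - sum_{j=1..k-1} phi_{k-1,j} rho(k-j)]
            / [1 - sum_{j=1..k-1} phi_{k-1,j} rho(j)],
  phi_{k,j} = phi_{k-1,j} - phi_{kk} phi_{k-1,k-j},  j = 1..k-1.
Step k = 1:
  phi_11 = rho(1) = -0.0454.
Step k = 2:
  phi_22 = [rho(2) - phi_11 rho(1)] / [1 - phi_11 rho(1)] = [-0.3313 - (-0.0454)(-0.0454)] / [1 - (-0.0454)(-0.0454)]
         = -0.33336116 / 0.99793884 = -0.33405.
  Update: phi_21 = phi_11 - phi_22 phi_11 = -0.0454 - (-0.33405)(-0.0454) = -0.060566.
Step k = 3:
  phi_33 = [rho(3) - phi_21 rho(2) - phi_22 rho(1)] / [1 - phi_21 rho(1) - phi_22 rho(2)]
    numerator   = -0.1545 - (-0.060566)(-0.3313) - (-0.33405)(-0.0454) = -0.18973132
    denominator = 1 - (-0.060566)(-0.0454) - (-0.33405)(-0.3313) = 0.88657965
  phi_33 = -0.18973132 / 0.88657965 = -0.214.
Therefore phi_{33} = -0.2140.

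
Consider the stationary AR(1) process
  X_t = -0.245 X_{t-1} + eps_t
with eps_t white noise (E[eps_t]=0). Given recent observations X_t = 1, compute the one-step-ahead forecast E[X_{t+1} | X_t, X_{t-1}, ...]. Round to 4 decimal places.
E[X_{t+1} \mid \mathcal F_t] = -0.2450

For an AR(p) model X_t = c + sum_i phi_i X_{t-i} + eps_t, the
one-step-ahead conditional mean is
  E[X_{t+1} | X_t, ...] = c + sum_i phi_i X_{t+1-i}.
Substitute known values:
  E[X_{t+1} | ...] = (-0.245) * (1)
                   = -0.2450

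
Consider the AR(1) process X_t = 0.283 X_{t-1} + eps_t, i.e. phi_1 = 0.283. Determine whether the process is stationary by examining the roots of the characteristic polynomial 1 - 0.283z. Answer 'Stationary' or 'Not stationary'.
\text{Stationary}

The AR(p) characteristic polynomial is P(z) = 1 - 0.283z.
Stationarity requires all roots to lie outside the unit circle, i.e. |z| > 1 for every root.
This is linear in z: 1 + (-0.283) z = 0  =>  z = -1/(-0.283) = 3.533569,  |z| = 3.533569.
Moduli of all roots: 3.5336.
All moduli strictly greater than 1? Yes.
Verdict: Stationary.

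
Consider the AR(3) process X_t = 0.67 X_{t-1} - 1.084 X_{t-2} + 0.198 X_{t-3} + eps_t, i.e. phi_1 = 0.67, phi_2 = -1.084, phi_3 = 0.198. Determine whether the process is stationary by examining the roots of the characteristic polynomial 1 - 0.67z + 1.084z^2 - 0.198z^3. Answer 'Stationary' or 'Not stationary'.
\text{Stationary}

The AR(p) characteristic polynomial is P(z) = 1 - 0.67z + 1.084z^2 - 0.198z^3.
Stationarity requires all roots to lie outside the unit circle, i.e. |z| > 1 for every root.
Degree 3: look for a simple real root z0 first, then factor out (1 - z/z0) and solve the remaining quadratic.
Testing z0 = 5: P(5) = 1 + (-0.67)(5) + (1.084)(5)^2 + (-0.198)(5)^3
  = 1 + (-3.35) + (27.1) + (-24.75) = 0.  So z_0 = 5 is a root, |z_0| = 5.
Divide out the factor (1 - 0.2 z) = (1 - z/z0) (since 1/z0 = 0.2):
  P(z) = (1 - 0.2 z)(1 + (-0.47) z + (0.99) z^2)
  [check: z-coef -0.47 - (0.2) = -0.67; z^2-coef 0.99 - (0.2)(-0.47) = 1.084; z^3-coef -(0.2)(0.99) = -0.198.]
Remaining roots from the quadratic factor 1 + (-0.47) z + (0.99) z^2:
  Set 1 + (-0.47) z + (0.99) z^2 = 0, i.e. a z^2 + b z + c = 0 with a = 0.99, b = -0.47, c = 1.
  Discriminant D = b^2 - 4ac = (-0.47)^2 - 4*(0.99)*1 = 0.2209 - (3.96) = -3.7391.
  D < 0, so the roots are the complex-conjugate pair z = (-b +/- i sqrt(-D)) / (2a) = 0.2374 +/- 0.9766i.
  For a conjugate pair |z|^2 = z * conj(z) = (product of roots) = c/a = 1/(0.99) = 1.010101, so |z| = sqrt(1.010101) = 1.005 for both roots.
Moduli of all roots: 5.0000, 1.0050, 1.0050.
All moduli strictly greater than 1? Yes.
Verdict: Stationary.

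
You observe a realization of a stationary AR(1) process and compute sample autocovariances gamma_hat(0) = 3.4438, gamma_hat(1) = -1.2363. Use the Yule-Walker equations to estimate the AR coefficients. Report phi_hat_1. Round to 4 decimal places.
\hat\phi_{1} = -0.3590

The Yule-Walker equations for an AR(p) process read, in matrix form,
  Gamma_p phi = r_p,   with   (Gamma_p)_{ij} = gamma(|i - j|),
                       (r_p)_i = gamma(i),   i,j = 1..p.
Substitute the sample gammas (Toeplitz matrix and right-hand side of size 1):
  Gamma_p = [[3.4438]]
  r_p     = [-1.2363]
With p = 1 this is the single equation gamma(0) phi_1 = gamma(1):
  phi_hat_1 = gamma(1) / gamma(0) = -1.2363 / 3.4438 = -0.3590.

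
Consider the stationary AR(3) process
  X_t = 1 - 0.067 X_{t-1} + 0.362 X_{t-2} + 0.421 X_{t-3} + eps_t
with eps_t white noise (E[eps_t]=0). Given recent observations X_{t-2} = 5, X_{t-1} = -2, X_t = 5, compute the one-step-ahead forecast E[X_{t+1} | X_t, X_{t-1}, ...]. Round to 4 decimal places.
E[X_{t+1} \mid \mathcal F_t] = 2.0460

For an AR(p) model X_t = c + sum_i phi_i X_{t-i} + eps_t, the
one-step-ahead conditional mean is
  E[X_{t+1} | X_t, ...] = c + sum_i phi_i X_{t+1-i}.
Substitute known values:
  E[X_{t+1} | ...] = 1 + (-0.067) * (5) + (0.362) * (-2) + (0.421) * (5)
                   = 2.0460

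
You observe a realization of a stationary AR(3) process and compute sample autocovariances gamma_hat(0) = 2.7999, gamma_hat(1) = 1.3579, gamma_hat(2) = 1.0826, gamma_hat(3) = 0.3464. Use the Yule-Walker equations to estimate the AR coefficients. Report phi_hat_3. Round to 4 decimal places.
\hat\phi_{3} = -0.1670

The Yule-Walker equations for an AR(p) process read, in matrix form,
  Gamma_p phi = r_p,   with   (Gamma_p)_{ij} = gamma(|i - j|),
                       (r_p)_i = gamma(i),   i,j = 1..p.
Substitute the sample gammas (Toeplitz matrix and right-hand side of size 3):
  Gamma_p = [[2.7999, 1.3579, 1.0826], [1.3579, 2.7999, 1.3579], [1.0826, 1.3579, 2.7999]]
  r_p     = [1.3579, 1.0826, 0.3464]
Written out (R1..R3):
  (R1) 2.7999 phi_1 + 1.3579 phi_2 + 1.0826 phi_3 = 1.3579
  (R2) 1.3579 phi_1 + 2.7999 phi_2 + 1.3579 phi_3 = 1.0826
  (R3) 1.0826 phi_1 + 1.3579 phi_2 + 2.7999 phi_3 = 0.3464
Gaussian elimination:
  R2 <- R2 - (1.3579/2.7999) R1 = R2 - (0.484982) R1:  2.141343 phi_2 + 0.832859 phi_3 = 0.424043
  R3 <- R3 - (1.0826/2.7999) R1 = R3 - (0.386657) R1:  0.832859 phi_2 + 2.381305 phi_3 = -0.178641
  R3 <- R3 - (0.832859/2.141343) R2 = R3 - (0.388942) R2:  2.057371 phi_3 = -0.34357
Back-substitution:
  phi_hat_3 = -0.34357 / 2.057371 = -0.166994
  phi_hat_2 = (0.424043 - (0.832859)(-0.166994)) / 2.141343 = 0.262978
  phi_hat_1 = (1.3579 - (1.3579)(0.262978) - (1.0826)(-0.166994)) / 2.7999 = 0.422012
So phi_hat = [0.4220, 0.2630, -0.1670].
Therefore phi_hat_3 = -0.1670.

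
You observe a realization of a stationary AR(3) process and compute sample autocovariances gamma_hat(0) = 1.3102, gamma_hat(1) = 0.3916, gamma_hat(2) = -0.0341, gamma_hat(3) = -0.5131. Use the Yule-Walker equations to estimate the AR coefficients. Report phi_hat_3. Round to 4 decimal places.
\hat\phi_{3} = -0.3850

The Yule-Walker equations for an AR(p) process read, in matrix form,
  Gamma_p phi = r_p,   with   (Gamma_p)_{ij} = gamma(|i - j|),
                       (r_p)_i = gamma(i),   i,j = 1..p.
Substitute the sample gammas (Toeplitz matrix and right-hand side of size 3):
  Gamma_p = [[1.3102, 0.3916, -0.0341], [0.3916, 1.3102, 0.3916], [-0.0341, 0.3916, 1.3102]]
  r_p     = [0.3916, -0.0341, -0.5131]
Written out (R1..R3):
  (R1) 1.3102 phi_1 + 0.3916 phi_2 - 0.0341 phi_3 = 0.3916
  (R2) 0.3916 phi_1 + 1.3102 phi_2 + 0.3916 phi_3 = -0.0341
  (R3) -0.0341 phi_1 + 0.3916 phi_2 + 1.3102 phi_3 = -0.5131
Gaussian elimination:
  R2 <- R2 - (0.3916/1.3102) R1 = R2 - (0.298886) R1:  1.193156 phi_2 + 0.401792 phi_3 = -0.151144
  R3 <- R3 - (-0.0341/1.3102) R1 = R3 - (-0.026027) R1:  0.401792 phi_2 + 1.309312 phi_3 = -0.502908
  R3 <- R3 - (0.401792/1.193156) R2 = R3 - (0.336747) R2:  1.17401 phi_3 = -0.452011
Back-substitution:
  phi_hat_3 = -0.452011 / 1.17401 = -0.385014
  phi_hat_2 = (-0.151144 - (0.401792)(-0.385014)) / 1.193156 = 0.002977
  phi_hat_1 = (0.3916 - (0.3916)(0.002977) - (-0.0341)(-0.385014)) / 1.3102 = 0.287975
So phi_hat = [0.2880, 0.0030, -0.3850].
Therefore phi_hat_3 = -0.3850.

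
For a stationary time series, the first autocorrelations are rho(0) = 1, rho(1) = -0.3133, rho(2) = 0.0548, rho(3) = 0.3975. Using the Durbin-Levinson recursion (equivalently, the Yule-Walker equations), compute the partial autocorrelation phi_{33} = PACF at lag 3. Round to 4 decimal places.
\phi_{33} = 0.4450

The PACF at lag k is phi_{kk}, the last component of the solution
to the Yule-Walker system G_k phi = r_k where
  (G_k)_{ij} = rho(|i - j|), (r_k)_i = rho(i), i,j = 1..k.
Equivalently, Durbin-Levinson gives phi_{kk} iteratively:
  phi_{11} = rho(1)
  phi_{kk} = [rho(k) - sum_{j=1..k-1} phi_{k-1,j} rho(k-j)]
            / [1 - sum_{j=1..k-1} phi_{k-1,j} rho(j)],
  phi_{k,j} = phi_{k-1,j} - phi_{kk} phi_{k-1,k-j},  j = 1..k-1.
Step k = 1:
  phi_11 = rho(1) = -0.3133.
Step k = 2:
  phi_22 = [rho(2) - phi_11 rho(1)] / [1 - phi_11 rho(1)] = [0.0548 - (-0.3133)(-0.3133)] / [1 - (-0.3133)(-0.3133)]
         = -0.04335689 / 0.90184311 = -0.048076.
  Update: phi_21 = phi_11 - phi_22 phi_11 = -0.3133 - (-0.048076)(-0.3133) = -0.328362.
Step k = 3:
  phi_33 = [rho(3) - phi_21 rho(2) - phi_22 rho(1)] / [1 - phi_21 rho(1) - phi_22 rho(2)]
    numerator   = 0.3975 - (-0.328362)(0.0548) - (-0.048076)(-0.3133) = 0.40043208
    denominator = 1 - (-0.328362)(-0.3133) - (-0.048076)(0.0548) = 0.89975869
  phi_33 = 0.40043208 / 0.89975869 = 0.445.
Therefore phi_{33} = 0.4450.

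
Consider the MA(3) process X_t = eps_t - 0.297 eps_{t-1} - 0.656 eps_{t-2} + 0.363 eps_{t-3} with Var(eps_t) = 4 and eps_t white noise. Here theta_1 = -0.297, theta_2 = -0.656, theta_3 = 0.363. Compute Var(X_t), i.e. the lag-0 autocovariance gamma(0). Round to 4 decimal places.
\gamma(0) = 6.6013

For an MA(q) process X_t = eps_t + sum_i theta_i eps_{t-i} with
Var(eps_t) = sigma^2, the variance is
  gamma(0) = sigma^2 * (1 + sum_i theta_i^2).
  sum_i theta_i^2 = (-0.297)^2 + (-0.656)^2 + (0.363)^2 = 0.088209 + 0.430336 + 0.131769 = 0.650314.
  gamma(0) = 4 * (1 + 0.650314) = 4 * 1.650314 = 6.601256, which rounds to 6.6013.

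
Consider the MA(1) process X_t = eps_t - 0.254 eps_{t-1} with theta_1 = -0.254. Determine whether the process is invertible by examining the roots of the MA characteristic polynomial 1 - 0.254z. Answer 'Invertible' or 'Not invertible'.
\text{Invertible}

The MA(q) characteristic polynomial is P(z) = 1 - 0.254z.
Invertibility requires all roots to lie outside the unit circle, i.e. |z| > 1 for every root.
This is linear in z: 1 + (-0.254) z = 0  =>  z = -1/(-0.254) = 3.937008,  |z| = 3.937008.
Moduli of all roots: 3.9370.
All moduli strictly greater than 1? Yes.
Verdict: Invertible.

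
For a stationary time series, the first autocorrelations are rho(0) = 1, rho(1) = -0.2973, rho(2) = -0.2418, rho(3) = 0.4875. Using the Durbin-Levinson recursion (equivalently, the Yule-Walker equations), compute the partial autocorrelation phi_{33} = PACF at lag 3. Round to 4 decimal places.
\phi_{33} = 0.3559

The PACF at lag k is phi_{kk}, the last component of the solution
to the Yule-Walker system G_k phi = r_k where
  (G_k)_{ij} = rho(|i - j|), (r_k)_i = rho(i), i,j = 1..k.
Equivalently, Durbin-Levinson gives phi_{kk} iteratively:
  phi_{11} = rho(1)
  phi_{kk} = [rho(k) - sum_{j=1..k-1} phi_{k-1,j} rho(k-j)]
            / [1 - sum_{j=1..k-1} phi_{k-1,j} rho(j)],
  phi_{k,j} = phi_{k-1,j} - phi_{kk} phi_{k-1,k-j},  j = 1..k-1.
Step k = 1:
  phi_11 = rho(1) = -0.2973.
Step k = 2:
  phi_22 = [rho(2) - phi_11 rho(1)] / [1 - phi_11 rho(1)] = [-0.2418 - (-0.2973)(-0.2973)] / [1 - (-0.2973)(-0.2973)]
         = -0.33018729 / 0.91161271 = -0.362201.
  Update: phi_21 = phi_11 - phi_22 phi_11 = -0.2973 - (-0.362201)(-0.2973) = -0.404982.
Step k = 3:
  phi_33 = [rho(3) - phi_21 rho(2) - phi_22 rho(1)] / [1 - phi_21 rho(1) - phi_22 rho(2)]
    numerator   = 0.4875 - (-0.404982)(-0.2418) - (-0.362201)(-0.2973) = 0.28189281
    denominator = 1 - (-0.404982)(-0.2973) - (-0.362201)(-0.2418) = 0.79201845
  phi_33 = 0.28189281 / 0.79201845 = 0.3559.
Therefore phi_{33} = 0.3559.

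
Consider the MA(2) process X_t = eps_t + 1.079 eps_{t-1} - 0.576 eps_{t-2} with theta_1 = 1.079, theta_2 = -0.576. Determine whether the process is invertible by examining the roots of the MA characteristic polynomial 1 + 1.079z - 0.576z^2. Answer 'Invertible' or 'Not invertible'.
\text{Not invertible}

The MA(q) characteristic polynomial is P(z) = 1 + 1.079z - 0.576z^2.
Invertibility requires all roots to lie outside the unit circle, i.e. |z| > 1 for every root.
Set 1 + (1.079) z + (-0.576) z^2 = 0, i.e. a z^2 + b z + c = 0 with a = -0.576, b = 1.079, c = 1.
Discriminant D = b^2 - 4ac = (1.079)^2 - 4*(-0.576)*1 = 1.164241 - (-2.304) = 3.468241.
D >= 0, so the roots are real: z = (-b +/- sqrt(D)) / (2a) = (-1.079 +/- 1.862321) / (-1.152).
  z_1 = (-1.079 + 1.862321) / (-1.152) = -0.68,   |z_1| = 0.68.
  z_2 = (-1.079 - 1.862321) / (-1.152) = 2.5532,   |z_2| = 2.5532.
Moduli of all roots: 0.6800, 2.5532.
All moduli strictly greater than 1? No.
Verdict: Not invertible.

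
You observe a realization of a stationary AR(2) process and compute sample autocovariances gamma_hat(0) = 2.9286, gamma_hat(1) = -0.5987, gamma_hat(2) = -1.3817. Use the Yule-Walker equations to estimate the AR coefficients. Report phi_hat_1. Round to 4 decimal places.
\hat\phi_{1} = -0.3140

The Yule-Walker equations for an AR(p) process read, in matrix form,
  Gamma_p phi = r_p,   with   (Gamma_p)_{ij} = gamma(|i - j|),
                       (r_p)_i = gamma(i),   i,j = 1..p.
Substitute the sample gammas (Toeplitz matrix and right-hand side of size 2):
  Gamma_p = [[2.9286, -0.5987], [-0.5987, 2.9286]]
  r_p     = [-0.5987, -1.3817]
Written out:
  2.9286 phi_1 - 0.5987 phi_2 = -0.5987
  -0.5987 phi_1 + 2.9286 phi_2 = -1.3817
Solve by Cramer's rule:
  det = gamma(0)^2 - gamma(1)^2 = (2.9286)^2 - (-0.5987)^2 = 8.57669796 - 0.35844169 = 8.21825627
  phi_hat_1 = [gamma(1) gamma(0) - gamma(1) gamma(2)] / det = [(-0.5987)(2.9286) - (-0.5987)(-1.3817)] / 8.21825627 = -2.58057661 / 8.21825627 = -0.314
  phi_hat_2 = [gamma(0) gamma(2) - gamma(1)^2] / det = [(2.9286)(-1.3817) - (-0.5987)^2] / 8.21825627 = -4.40488831 / 8.21825627 = -0.536
So phi_hat = [-0.3140, -0.5360].
Therefore phi_hat_1 = -0.3140.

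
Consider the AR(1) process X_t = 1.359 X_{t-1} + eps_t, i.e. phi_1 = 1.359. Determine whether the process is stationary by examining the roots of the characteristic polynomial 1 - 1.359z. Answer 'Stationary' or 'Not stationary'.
\text{Not stationary}

The AR(p) characteristic polynomial is P(z) = 1 - 1.359z.
Stationarity requires all roots to lie outside the unit circle, i.e. |z| > 1 for every root.
This is linear in z: 1 + (-1.359) z = 0  =>  z = -1/(-1.359) = 0.735835,  |z| = 0.735835.
Moduli of all roots: 0.7358.
All moduli strictly greater than 1? No.
Verdict: Not stationary.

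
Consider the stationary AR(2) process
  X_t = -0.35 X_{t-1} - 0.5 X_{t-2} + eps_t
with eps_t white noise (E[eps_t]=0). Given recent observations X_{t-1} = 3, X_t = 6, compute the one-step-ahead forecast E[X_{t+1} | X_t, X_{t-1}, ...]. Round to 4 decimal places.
E[X_{t+1} \mid \mathcal F_t] = -3.6000

For an AR(p) model X_t = c + sum_i phi_i X_{t-i} + eps_t, the
one-step-ahead conditional mean is
  E[X_{t+1} | X_t, ...] = c + sum_i phi_i X_{t+1-i}.
Substitute known values:
  E[X_{t+1} | ...] = (-0.35) * (6) + (-0.5) * (3)
                   = -3.6000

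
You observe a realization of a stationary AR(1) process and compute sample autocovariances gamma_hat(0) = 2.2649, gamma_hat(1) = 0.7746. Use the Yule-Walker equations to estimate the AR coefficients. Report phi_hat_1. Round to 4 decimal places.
\hat\phi_{1} = 0.3420

The Yule-Walker equations for an AR(p) process read, in matrix form,
  Gamma_p phi = r_p,   with   (Gamma_p)_{ij} = gamma(|i - j|),
                       (r_p)_i = gamma(i),   i,j = 1..p.
Substitute the sample gammas (Toeplitz matrix and right-hand side of size 1):
  Gamma_p = [[2.2649]]
  r_p     = [0.7746]
With p = 1 this is the single equation gamma(0) phi_1 = gamma(1):
  phi_hat_1 = gamma(1) / gamma(0) = 0.7746 / 2.2649 = 0.3420.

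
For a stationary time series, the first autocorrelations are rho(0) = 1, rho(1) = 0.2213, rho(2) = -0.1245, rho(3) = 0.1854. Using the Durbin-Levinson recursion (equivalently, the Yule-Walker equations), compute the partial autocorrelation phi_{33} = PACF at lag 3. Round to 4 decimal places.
\phi_{33} = 0.2810

The PACF at lag k is phi_{kk}, the last component of the solution
to the Yule-Walker system G_k phi = r_k where
  (G_k)_{ij} = rho(|i - j|), (r_k)_i = rho(i), i,j = 1..k.
Equivalently, Durbin-Levinson gives phi_{kk} iteratively:
  phi_{11} = rho(1)
  phi_{kk} = [rho(k) - sum_{j=1..k-1} phi_{k-1,j} rho(k-j)]
            / [1 - sum_{j=1..k-1} phi_{k-1,j} rho(j)],
  phi_{k,j} = phi_{k-1,j} - phi_{kk} phi_{k-1,k-j},  j = 1..k-1.
Step k = 1:
  phi_11 = rho(1) = 0.2213.
Step k = 2:
  phi_22 = [rho(2) - phi_11 rho(1)] / [1 - phi_11 rho(1)] = [-0.1245 - (0.2213)(0.2213)] / [1 - (0.2213)(0.2213)]
         = -0.17347369 / 0.95102631 = -0.182407.
  Update: phi_21 = phi_11 - phi_22 phi_11 = 0.2213 - (-0.182407)(0.2213) = 0.261667.
Step k = 3:
  phi_33 = [rho(3) - phi_21 rho(2) - phi_22 rho(1)] / [1 - phi_21 rho(1) - phi_22 rho(2)]
    numerator   = 0.1854 - (0.261667)(-0.1245) - (-0.182407)(0.2213) = 0.25834413
    denominator = 1 - (0.261667)(0.2213) - (-0.182407)(-0.1245) = 0.91938352
  phi_33 = 0.25834413 / 0.91938352 = 0.281.
Therefore phi_{33} = 0.2810.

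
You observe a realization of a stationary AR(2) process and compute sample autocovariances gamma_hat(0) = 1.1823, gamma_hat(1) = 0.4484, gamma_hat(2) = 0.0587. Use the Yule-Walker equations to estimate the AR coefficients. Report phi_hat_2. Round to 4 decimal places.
\hat\phi_{2} = -0.1100

The Yule-Walker equations for an AR(p) process read, in matrix form,
  Gamma_p phi = r_p,   with   (Gamma_p)_{ij} = gamma(|i - j|),
                       (r_p)_i = gamma(i),   i,j = 1..p.
Substitute the sample gammas (Toeplitz matrix and right-hand side of size 2):
  Gamma_p = [[1.1823, 0.4484], [0.4484, 1.1823]]
  r_p     = [0.4484, 0.0587]
Written out:
  1.1823 phi_1 + 0.4484 phi_2 = 0.4484
  0.4484 phi_1 + 1.1823 phi_2 = 0.0587
Solve by Cramer's rule:
  det = gamma(0)^2 - gamma(1)^2 = (1.1823)^2 - (0.4484)^2 = 1.39783329 - 0.20106256 = 1.19677073
  phi_hat_1 = [gamma(1) gamma(0) - gamma(1) gamma(2)] / det = [(0.4484)(1.1823) - (0.4484)(0.0587)] / 1.19677073 = 0.50382224 / 1.19677073 = 0.421
  phi_hat_2 = [gamma(0) gamma(2) - gamma(1)^2] / det = [(1.1823)(0.0587) - (0.4484)^2] / 1.19677073 = -0.13166155 / 1.19677073 = -0.11
So phi_hat = [0.4210, -0.1100].
Therefore phi_hat_2 = -0.1100.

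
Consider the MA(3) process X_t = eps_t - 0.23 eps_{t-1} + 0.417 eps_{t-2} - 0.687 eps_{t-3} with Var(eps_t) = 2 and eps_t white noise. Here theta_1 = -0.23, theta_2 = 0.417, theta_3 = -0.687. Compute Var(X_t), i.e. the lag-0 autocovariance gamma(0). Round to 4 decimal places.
\gamma(0) = 3.3975

For an MA(q) process X_t = eps_t + sum_i theta_i eps_{t-i} with
Var(eps_t) = sigma^2, the variance is
  gamma(0) = sigma^2 * (1 + sum_i theta_i^2).
  sum_i theta_i^2 = (-0.23)^2 + (0.417)^2 + (-0.687)^2 = 0.0529 + 0.173889 + 0.471969 = 0.698758.
  gamma(0) = 2 * (1 + 0.698758) = 2 * 1.698758 = 3.397516, which rounds to 3.3975.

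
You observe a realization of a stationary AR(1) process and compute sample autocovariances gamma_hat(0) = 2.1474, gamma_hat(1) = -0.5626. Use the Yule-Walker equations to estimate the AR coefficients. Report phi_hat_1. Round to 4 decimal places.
\hat\phi_{1} = -0.2620

The Yule-Walker equations for an AR(p) process read, in matrix form,
  Gamma_p phi = r_p,   with   (Gamma_p)_{ij} = gamma(|i - j|),
                       (r_p)_i = gamma(i),   i,j = 1..p.
Substitute the sample gammas (Toeplitz matrix and right-hand side of size 1):
  Gamma_p = [[2.1474]]
  r_p     = [-0.5626]
With p = 1 this is the single equation gamma(0) phi_1 = gamma(1):
  phi_hat_1 = gamma(1) / gamma(0) = -0.5626 / 2.1474 = -0.2620.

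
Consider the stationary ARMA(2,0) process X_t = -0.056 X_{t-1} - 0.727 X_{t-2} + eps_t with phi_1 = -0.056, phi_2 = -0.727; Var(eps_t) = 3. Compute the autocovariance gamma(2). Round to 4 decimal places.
\gamma(2) = -4.6192

Multiply the model equation by X_{t-k} and take expectations. With theta_0 = psi_0 = 1 and psi_j the MA(infinity) weights, this gives
  gamma(k) - sum_i phi_i gamma(k-i) = c_k,
  c_k = sigma^2 * sum_{j=k..q} theta_j psi_{j-k}   (c_k = 0 for k > q),
using gamma(-m) = gamma(m).
Pure AR (q = 0): c_0 = sigma^2 = 3, c_k = 0 for k >= 1.
Equations for k = 0, 1, 2 (AR order 2, c_2 = 0):
  (E0) gamma(0) = phi_1 gamma(1) + phi_2 gamma(2) + c_0
  (E1) gamma(1) = phi_1 gamma(0) + phi_2 gamma(1) + c_1
  (E2) gamma(2) = phi_1 gamma(1) + phi_2 gamma(0)
From (E1): gamma(1) = A gamma(0) + B with
  A = phi_1 / (1 - phi_2) = -0.056 / 1.727 = -0.032426,   B = c_1 / (1 - phi_2) = 0 / 1.727 = 0.
Insert (E2) into (E0): gamma(0) (1 - phi_2^2) = phi_1 (1 + phi_2) gamma(1) + c_0.
  phi_1 (1 + phi_2) = (-0.056)(0.273) = -0.015288,   1 - phi_2^2 = 0.471471.
Replace gamma(1) by A gamma(0) + B and collect gamma(0):
  gamma(0) [0.471471 - (-0.015288)(-0.032426)] = c_0 = 3
  gamma(0) * 0.470975 = 3
  gamma(0) = 3 / 0.470975 = 6.369761.
  gamma(1) = A gamma(0) = (-0.032426)(6.369761) = -0.206547.
  gamma(2) = phi_1 gamma(1) + phi_2 gamma(0) = (-0.056)(-0.206547) + (-0.727)(6.369761) = -4.61925.
Therefore gamma(2) = -4.6192 (to 4 decimal places).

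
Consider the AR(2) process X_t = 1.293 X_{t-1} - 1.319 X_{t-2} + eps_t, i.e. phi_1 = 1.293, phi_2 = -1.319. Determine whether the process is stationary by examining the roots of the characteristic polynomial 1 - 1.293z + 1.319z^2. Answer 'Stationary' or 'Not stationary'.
\text{Not stationary}

The AR(p) characteristic polynomial is P(z) = 1 - 1.293z + 1.319z^2.
Stationarity requires all roots to lie outside the unit circle, i.e. |z| > 1 for every root.
Set 1 + (-1.293) z + (1.319) z^2 = 0, i.e. a z^2 + b z + c = 0 with a = 1.319, b = -1.293, c = 1.
Discriminant D = b^2 - 4ac = (-1.293)^2 - 4*(1.319)*1 = 1.671849 - (5.276) = -3.604151.
D < 0, so the roots are the complex-conjugate pair z = (-b +/- i sqrt(-D)) / (2a) = 0.4901 +/- 0.7197i.
For a conjugate pair |z|^2 = z * conj(z) = (product of roots) = c/a = 1/(1.319) = 0.75815, so |z| = sqrt(0.75815) = 0.8707 for both roots.
Moduli of all roots: 0.8707, 0.8707.
All moduli strictly greater than 1? No.
Verdict: Not stationary.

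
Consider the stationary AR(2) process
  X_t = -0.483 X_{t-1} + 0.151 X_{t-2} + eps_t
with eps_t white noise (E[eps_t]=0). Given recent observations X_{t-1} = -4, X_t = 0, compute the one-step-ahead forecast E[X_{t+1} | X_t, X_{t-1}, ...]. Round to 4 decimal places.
E[X_{t+1} \mid \mathcal F_t] = -0.6040

For an AR(p) model X_t = c + sum_i phi_i X_{t-i} + eps_t, the
one-step-ahead conditional mean is
  E[X_{t+1} | X_t, ...] = c + sum_i phi_i X_{t+1-i}.
Substitute known values:
  E[X_{t+1} | ...] = (-0.483) * (0) + (0.151) * (-4)
                   = -0.6040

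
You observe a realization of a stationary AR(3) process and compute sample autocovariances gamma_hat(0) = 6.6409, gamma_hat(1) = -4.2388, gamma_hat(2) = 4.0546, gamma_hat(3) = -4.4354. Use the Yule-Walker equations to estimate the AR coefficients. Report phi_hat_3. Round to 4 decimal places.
\hat\phi_{3} = -0.3690

The Yule-Walker equations for an AR(p) process read, in matrix form,
  Gamma_p phi = r_p,   with   (Gamma_p)_{ij} = gamma(|i - j|),
                       (r_p)_i = gamma(i),   i,j = 1..p.
Substitute the sample gammas (Toeplitz matrix and right-hand side of size 3):
  Gamma_p = [[6.6409, -4.2388, 4.0546], [-4.2388, 6.6409, -4.2388], [4.0546, -4.2388, 6.6409]]
  r_p     = [-4.2388, 4.0546, -4.4354]
Written out (R1..R3):
  (R1) 6.6409 phi_1 - 4.2388 phi_2 + 4.0546 phi_3 = -4.2388
  (R2) -4.2388 phi_1 + 6.6409 phi_2 - 4.2388 phi_3 = 4.0546
  (R3) 4.0546 phi_1 - 4.2388 phi_2 + 6.6409 phi_3 = -4.4354
Gaussian elimination:
  R2 <- R2 - (-4.2388/6.6409) R1 = R2 - (-0.638287) R1:  3.935329 phi_2 - 1.650802 phi_3 = 1.349029
  R3 <- R3 - (4.0546/6.6409) R1 = R3 - (0.61055) R1:  -1.650802 phi_2 + 4.165365 phi_3 = -1.847402
  R3 <- R3 - (-1.650802/3.935329) R2 = R3 - (-0.419482) R2:  3.472883 phi_3 = -1.281508
Back-substitution:
  phi_hat_3 = -1.281508 / 3.472883 = -0.369004
  phi_hat_2 = (1.349029 - (-1.650802)(-0.369004)) / 3.935329 = 0.188009
  phi_hat_1 = (-4.2388 - (-4.2388)(0.188009) - (4.0546)(-0.369004)) / 6.6409 = -0.292988
So phi_hat = [-0.2930, 0.1880, -0.3690].
Therefore phi_hat_3 = -0.3690.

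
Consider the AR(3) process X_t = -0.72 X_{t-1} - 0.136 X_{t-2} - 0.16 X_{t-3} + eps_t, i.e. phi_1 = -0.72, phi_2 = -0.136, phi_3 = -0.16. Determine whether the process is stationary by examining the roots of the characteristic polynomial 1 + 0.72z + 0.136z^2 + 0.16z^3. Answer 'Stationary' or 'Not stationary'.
\text{Stationary}

The AR(p) characteristic polynomial is P(z) = 1 + 0.72z + 0.136z^2 + 0.16z^3.
Stationarity requires all roots to lie outside the unit circle, i.e. |z| > 1 for every root.
Degree 3: look for a simple real root z0 first, then factor out (1 - z/z0) and solve the remaining quadratic.
Testing z0 = -1.25: P(-1.25) = 1 + (0.72)(-1.25) + (0.136)(-1.25)^2 + (0.16)(-1.25)^3
  = 1 + (-0.9) + (0.2125) + (-0.3125) = 0.  So z_0 = -1.25 is a root, |z_0| = 1.25.
Divide out the factor (1 + 0.8 z) = (1 - z/z0) (since 1/z0 = -0.8):
  P(z) = (1 + 0.8 z)(1 + (-0.08) z + (0.2) z^2)
  [check: z-coef -0.08 - (-0.8) = 0.72; z^2-coef 0.2 - (-0.8)(-0.08) = 0.136; z^3-coef -(-0.8)(0.2) = 0.16.]
Remaining roots from the quadratic factor 1 + (-0.08) z + (0.2) z^2:
  Set 1 + (-0.08) z + (0.2) z^2 = 0, i.e. a z^2 + b z + c = 0 with a = 0.2, b = -0.08, c = 1.
  Discriminant D = b^2 - 4ac = (-0.08)^2 - 4*(0.2)*1 = 0.0064 - (0.8) = -0.7936.
  D < 0, so the roots are the complex-conjugate pair z = (-b +/- i sqrt(-D)) / (2a) = 0.2 +/- 2.2271i.
  For a conjugate pair |z|^2 = z * conj(z) = (product of roots) = c/a = 1/(0.2) = 5, so |z| = sqrt(5) = 2.2361 for both roots.
Moduli of all roots: 1.2500, 2.2361, 2.2361.
All moduli strictly greater than 1? Yes.
Verdict: Stationary.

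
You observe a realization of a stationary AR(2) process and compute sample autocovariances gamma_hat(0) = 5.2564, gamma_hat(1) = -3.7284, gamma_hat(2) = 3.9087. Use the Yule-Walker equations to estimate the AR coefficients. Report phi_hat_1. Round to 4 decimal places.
\hat\phi_{1} = -0.3660

The Yule-Walker equations for an AR(p) process read, in matrix form,
  Gamma_p phi = r_p,   with   (Gamma_p)_{ij} = gamma(|i - j|),
                       (r_p)_i = gamma(i),   i,j = 1..p.
Substitute the sample gammas (Toeplitz matrix and right-hand side of size 2):
  Gamma_p = [[5.2564, -3.7284], [-3.7284, 5.2564]]
  r_p     = [-3.7284, 3.9087]
Written out:
  5.2564 phi_1 - 3.7284 phi_2 = -3.7284
  -3.7284 phi_1 + 5.2564 phi_2 = 3.9087
Solve by Cramer's rule:
  det = gamma(0)^2 - gamma(1)^2 = (5.2564)^2 - (-3.7284)^2 = 27.62974096 - 13.90096656 = 13.7287744
  phi_hat_1 = [gamma(1) gamma(0) - gamma(1) gamma(2)] / det = [(-3.7284)(5.2564) - (-3.7284)(3.9087)] / 13.7287744 = -5.02476468 / 13.7287744 = -0.366
  phi_hat_2 = [gamma(0) gamma(2) - gamma(1)^2] / det = [(5.2564)(3.9087) - (-3.7284)^2] / 13.7287744 = 6.64472412 / 13.7287744 = 0.484
So phi_hat = [-0.3660, 0.4840].
Therefore phi_hat_1 = -0.3660.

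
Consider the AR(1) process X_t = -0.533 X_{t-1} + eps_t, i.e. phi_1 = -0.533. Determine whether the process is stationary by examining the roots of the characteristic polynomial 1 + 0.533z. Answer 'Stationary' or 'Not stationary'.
\text{Stationary}

The AR(p) characteristic polynomial is P(z) = 1 + 0.533z.
Stationarity requires all roots to lie outside the unit circle, i.e. |z| > 1 for every root.
This is linear in z: 1 + (0.533) z = 0  =>  z = -1/(0.533) = -1.876173,  |z| = 1.876173.
Moduli of all roots: 1.8762.
All moduli strictly greater than 1? Yes.
Verdict: Stationary.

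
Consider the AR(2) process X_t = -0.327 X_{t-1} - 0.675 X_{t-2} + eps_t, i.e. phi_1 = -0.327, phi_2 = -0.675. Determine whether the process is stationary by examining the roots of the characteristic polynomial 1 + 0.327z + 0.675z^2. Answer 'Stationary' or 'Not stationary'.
\text{Stationary}

The AR(p) characteristic polynomial is P(z) = 1 + 0.327z + 0.675z^2.
Stationarity requires all roots to lie outside the unit circle, i.e. |z| > 1 for every root.
Set 1 + (0.327) z + (0.675) z^2 = 0, i.e. a z^2 + b z + c = 0 with a = 0.675, b = 0.327, c = 1.
Discriminant D = b^2 - 4ac = (0.327)^2 - 4*(0.675)*1 = 0.106929 - (2.7) = -2.593071.
D < 0, so the roots are the complex-conjugate pair z = (-b +/- i sqrt(-D)) / (2a) = -0.2422 +/- 1.1928i.
For a conjugate pair |z|^2 = z * conj(z) = (product of roots) = c/a = 1/(0.675) = 1.481481, so |z| = sqrt(1.481481) = 1.2172 for both roots.
Moduli of all roots: 1.2172, 1.2172.
All moduli strictly greater than 1? Yes.
Verdict: Stationary.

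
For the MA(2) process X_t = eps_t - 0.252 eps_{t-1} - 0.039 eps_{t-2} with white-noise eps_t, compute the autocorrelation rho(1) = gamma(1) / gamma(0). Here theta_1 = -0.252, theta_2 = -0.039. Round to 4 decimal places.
\rho(1) = -0.2274

For an MA(q) process with theta_0 = 1, the autocovariance is
  gamma(k) = sigma^2 * sum_{i=0..q-k} theta_i * theta_{i+k},
and rho(k) = gamma(k) / gamma(0). Sigma^2 cancels.
  numerator   = (1)*(-0.252) + (-0.252)*(-0.039) = -0.242172.
  denominator = (1)^2 + (-0.252)^2 + (-0.039)^2 = 1.065025.
  rho(1) = -0.242172 / 1.065025 = -0.2274.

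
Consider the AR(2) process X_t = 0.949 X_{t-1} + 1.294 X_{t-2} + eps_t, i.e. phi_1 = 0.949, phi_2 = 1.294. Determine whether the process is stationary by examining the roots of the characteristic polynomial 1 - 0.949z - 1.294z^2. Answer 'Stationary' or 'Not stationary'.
\text{Not stationary}

The AR(p) characteristic polynomial is P(z) = 1 - 0.949z - 1.294z^2.
Stationarity requires all roots to lie outside the unit circle, i.e. |z| > 1 for every root.
Set 1 + (-0.949) z + (-1.294) z^2 = 0, i.e. a z^2 + b z + c = 0 with a = -1.294, b = -0.949, c = 1.
Discriminant D = b^2 - 4ac = (-0.949)^2 - 4*(-1.294)*1 = 0.900601 - (-5.176) = 6.076601.
D >= 0, so the roots are real: z = (-b +/- sqrt(D)) / (2a) = (0.949 +/- 2.465076) / (-2.588).
  z_1 = (0.949 + 2.465076) / (-2.588) = -1.3192,   |z_1| = 1.3192.
  z_2 = (0.949 - 2.465076) / (-2.588) = 0.5858,   |z_2| = 0.5858.
Moduli of all roots: 1.3192, 0.5858.
All moduli strictly greater than 1? No.
Verdict: Not stationary.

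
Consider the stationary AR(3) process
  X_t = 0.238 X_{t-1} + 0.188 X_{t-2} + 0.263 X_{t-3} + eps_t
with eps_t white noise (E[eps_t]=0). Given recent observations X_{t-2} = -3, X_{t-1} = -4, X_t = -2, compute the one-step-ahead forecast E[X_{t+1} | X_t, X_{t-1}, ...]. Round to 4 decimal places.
E[X_{t+1} \mid \mathcal F_t] = -2.0170

For an AR(p) model X_t = c + sum_i phi_i X_{t-i} + eps_t, the
one-step-ahead conditional mean is
  E[X_{t+1} | X_t, ...] = c + sum_i phi_i X_{t+1-i}.
Substitute known values:
  E[X_{t+1} | ...] = (0.238) * (-2) + (0.188) * (-4) + (0.263) * (-3)
                   = -2.0170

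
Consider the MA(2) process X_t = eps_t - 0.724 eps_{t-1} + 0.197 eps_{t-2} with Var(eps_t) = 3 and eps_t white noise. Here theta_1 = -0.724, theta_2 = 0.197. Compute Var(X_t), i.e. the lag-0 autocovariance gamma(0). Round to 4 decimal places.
\gamma(0) = 4.6890

For an MA(q) process X_t = eps_t + sum_i theta_i eps_{t-i} with
Var(eps_t) = sigma^2, the variance is
  gamma(0) = sigma^2 * (1 + sum_i theta_i^2).
  sum_i theta_i^2 = (-0.724)^2 + (0.197)^2 = 0.524176 + 0.038809 = 0.562985.
  gamma(0) = 3 * (1 + 0.562985) = 3 * 1.562985 = 4.688955, which rounds to 4.6890.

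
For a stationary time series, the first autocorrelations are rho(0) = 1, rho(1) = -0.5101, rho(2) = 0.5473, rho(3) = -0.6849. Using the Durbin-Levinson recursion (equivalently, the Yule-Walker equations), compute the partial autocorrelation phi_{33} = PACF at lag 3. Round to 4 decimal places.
\phi_{33} = -0.5030

The PACF at lag k is phi_{kk}, the last component of the solution
to the Yule-Walker system G_k phi = r_k where
  (G_k)_{ij} = rho(|i - j|), (r_k)_i = rho(i), i,j = 1..k.
Equivalently, Durbin-Levinson gives phi_{kk} iteratively:
  phi_{11} = rho(1)
  phi_{kk} = [rho(k) - sum_{j=1..k-1} phi_{k-1,j} rho(k-j)]
            / [1 - sum_{j=1..k-1} phi_{k-1,j} rho(j)],
  phi_{k,j} = phi_{k-1,j} - phi_{kk} phi_{k-1,k-j},  j = 1..k-1.
Step k = 1:
  phi_11 = rho(1) = -0.5101.
Step k = 2:
  phi_22 = [rho(2) - phi_11 rho(1)] / [1 - phi_11 rho(1)] = [0.5473 - (-0.5101)(-0.5101)] / [1 - (-0.5101)(-0.5101)]
         = 0.28709799 / 0.73979799 = 0.388076.
  Update: phi_21 = phi_11 - phi_22 phi_11 = -0.5101 - (0.388076)(-0.5101) = -0.312142.
Step k = 3:
  phi_33 = [rho(3) - phi_21 rho(2) - phi_22 rho(1)] / [1 - phi_21 rho(1) - phi_22 rho(2)]
    numerator   = -0.6849 - (-0.312142)(0.5473) - (0.388076)(-0.5101) = -0.31610683
    denominator = 1 - (-0.312142)(-0.5101) - (0.388076)(0.5473) = 0.62838209
  phi_33 = -0.31610683 / 0.62838209 = -0.503.
Therefore phi_{33} = -0.5030.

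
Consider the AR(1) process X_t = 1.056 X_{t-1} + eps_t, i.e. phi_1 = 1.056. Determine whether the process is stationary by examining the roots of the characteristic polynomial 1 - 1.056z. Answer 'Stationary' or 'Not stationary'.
\text{Not stationary}

The AR(p) characteristic polynomial is P(z) = 1 - 1.056z.
Stationarity requires all roots to lie outside the unit circle, i.e. |z| > 1 for every root.
This is linear in z: 1 + (-1.056) z = 0  =>  z = -1/(-1.056) = 0.94697,  |z| = 0.94697.
Moduli of all roots: 0.9470.
All moduli strictly greater than 1? No.
Verdict: Not stationary.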